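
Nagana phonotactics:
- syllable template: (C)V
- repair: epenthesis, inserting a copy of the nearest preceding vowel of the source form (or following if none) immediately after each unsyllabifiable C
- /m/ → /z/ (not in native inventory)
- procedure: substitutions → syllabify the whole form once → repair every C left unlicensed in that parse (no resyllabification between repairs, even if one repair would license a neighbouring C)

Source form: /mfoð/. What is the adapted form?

Substitution: /m/ → /z/, giving /zfoð/.
Syllabifying with onset maximization leaves /z/, /ð/ stranded (no codas are permitted; onsets are limited to one consonant).
Each unlicensed consonant becomes the onset of a new syllable: /z/ → /zo/, /ð/ → /ðo/.

zofoðo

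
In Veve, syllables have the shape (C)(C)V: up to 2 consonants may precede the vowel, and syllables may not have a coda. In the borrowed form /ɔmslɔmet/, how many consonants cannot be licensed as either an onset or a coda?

The consonants /m/, /t/ cannot be parsed into a legal (C)(C)V syllable (no codas are permitted; onsets may contain at most 2 consonants).

2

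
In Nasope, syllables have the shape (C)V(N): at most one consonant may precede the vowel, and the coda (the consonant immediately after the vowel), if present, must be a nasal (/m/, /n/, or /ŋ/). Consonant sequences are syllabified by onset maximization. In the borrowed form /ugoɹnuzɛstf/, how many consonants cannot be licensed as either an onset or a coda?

Syllabifying with onset maximization leaves /ɹ/, /s/, /t/, /f/ stranded (only a nasal (/m/, /n/, or /ŋ/) is licensed in coda position; onsets are limited to one consonant).

4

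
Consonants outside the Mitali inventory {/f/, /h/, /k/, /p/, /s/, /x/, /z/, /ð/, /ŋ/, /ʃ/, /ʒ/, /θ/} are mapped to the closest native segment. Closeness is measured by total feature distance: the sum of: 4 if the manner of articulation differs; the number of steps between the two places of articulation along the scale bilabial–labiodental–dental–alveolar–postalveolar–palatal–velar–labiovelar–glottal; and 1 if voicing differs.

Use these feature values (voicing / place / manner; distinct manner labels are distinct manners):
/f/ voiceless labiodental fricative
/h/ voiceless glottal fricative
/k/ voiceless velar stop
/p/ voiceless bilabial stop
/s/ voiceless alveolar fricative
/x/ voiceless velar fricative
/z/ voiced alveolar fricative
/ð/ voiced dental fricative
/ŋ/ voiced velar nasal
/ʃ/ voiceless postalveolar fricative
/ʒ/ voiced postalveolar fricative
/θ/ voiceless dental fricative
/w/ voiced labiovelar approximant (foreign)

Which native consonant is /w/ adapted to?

/ŋ/ is closest: manner differs (approximant→nasal, +4), place distance 1 (labiovelar→velar), same voicing; total 5. Next closest is /h/ at distance 6.

ŋ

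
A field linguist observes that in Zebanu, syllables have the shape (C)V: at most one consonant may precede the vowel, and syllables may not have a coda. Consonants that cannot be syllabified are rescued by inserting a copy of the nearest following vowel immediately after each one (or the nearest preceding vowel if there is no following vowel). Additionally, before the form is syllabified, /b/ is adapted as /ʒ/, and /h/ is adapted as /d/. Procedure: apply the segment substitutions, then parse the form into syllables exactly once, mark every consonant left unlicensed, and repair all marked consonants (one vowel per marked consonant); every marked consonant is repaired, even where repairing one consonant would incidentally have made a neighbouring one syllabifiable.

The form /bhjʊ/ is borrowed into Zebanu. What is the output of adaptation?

Substitution: /b/ → /ʒ/, /h/ → /d/, giving /ʒdjʊ/.
Syllabifying with onset maximization leaves /ʒ/, /d/ stranded (no codas are permitted; onsets are limited to one consonant).
Each unlicensed consonant becomes the onset of a new syllable: /ʒ/ → /ʒʊ/, /d/ → /dʊ/.

ʒʊdʊjʊ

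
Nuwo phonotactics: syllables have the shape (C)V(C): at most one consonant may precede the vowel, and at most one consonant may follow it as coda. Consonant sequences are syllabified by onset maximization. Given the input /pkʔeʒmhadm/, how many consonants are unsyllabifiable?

4

Syllabifying with onset maximization leaves /p/, /k/, /m/, /m/ stranded (at most one coda consonant is licensed; onsets are limited to one consonant).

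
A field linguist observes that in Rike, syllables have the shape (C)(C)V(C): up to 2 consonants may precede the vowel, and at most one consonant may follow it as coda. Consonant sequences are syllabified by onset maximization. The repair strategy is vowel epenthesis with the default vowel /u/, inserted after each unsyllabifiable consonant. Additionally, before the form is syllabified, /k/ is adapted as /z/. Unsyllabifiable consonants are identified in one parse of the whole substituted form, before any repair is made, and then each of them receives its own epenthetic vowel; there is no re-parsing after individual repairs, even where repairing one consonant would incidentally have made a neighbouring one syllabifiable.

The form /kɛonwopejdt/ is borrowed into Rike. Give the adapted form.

Substitution: /k/ → /z/, giving /zɛonwopejdt/.
Under (C)(C)V(C), the unsyllabifiable consonants are /d/, /t/ (at most one coda consonant is licensed; onsets may contain at most 2 consonants).
Epenthesis after each stranded consonant: /d/ → /du/, /t/ → /tu/.

zɛonwopejdutu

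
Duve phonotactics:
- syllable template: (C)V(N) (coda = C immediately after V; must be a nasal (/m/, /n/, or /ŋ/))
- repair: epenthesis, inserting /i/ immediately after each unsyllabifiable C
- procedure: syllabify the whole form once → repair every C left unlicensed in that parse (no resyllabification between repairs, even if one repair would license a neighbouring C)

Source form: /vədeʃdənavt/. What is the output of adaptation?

vədeʃidənaviti

Syllabifying with onset maximization leaves /ʃ/, /v/, /t/ stranded (only a nasal (/m/, /n/, or /ŋ/) is licensed in coda position; onsets are limited to one consonant).
Inserting the epenthetic vowel yields /ʃ/ → /ʃi/, /v/ → /vi/, /t/ → /ti/.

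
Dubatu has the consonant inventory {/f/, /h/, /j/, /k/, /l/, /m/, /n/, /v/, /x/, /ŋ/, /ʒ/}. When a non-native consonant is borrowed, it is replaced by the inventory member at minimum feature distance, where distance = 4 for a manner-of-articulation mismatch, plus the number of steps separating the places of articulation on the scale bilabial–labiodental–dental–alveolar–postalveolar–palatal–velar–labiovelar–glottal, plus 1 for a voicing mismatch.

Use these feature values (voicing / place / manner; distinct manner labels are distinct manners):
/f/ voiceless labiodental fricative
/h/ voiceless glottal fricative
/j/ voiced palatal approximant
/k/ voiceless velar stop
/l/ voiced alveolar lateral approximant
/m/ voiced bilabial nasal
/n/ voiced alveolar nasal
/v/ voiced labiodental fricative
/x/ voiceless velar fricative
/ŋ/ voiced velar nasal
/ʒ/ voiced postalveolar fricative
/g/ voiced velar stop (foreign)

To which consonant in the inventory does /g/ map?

k

/k/ is closest: same manner (stop), place distance 0 (velar→velar), voicing differs (+1); total 1. Next closest is /ŋ/ at distance 4.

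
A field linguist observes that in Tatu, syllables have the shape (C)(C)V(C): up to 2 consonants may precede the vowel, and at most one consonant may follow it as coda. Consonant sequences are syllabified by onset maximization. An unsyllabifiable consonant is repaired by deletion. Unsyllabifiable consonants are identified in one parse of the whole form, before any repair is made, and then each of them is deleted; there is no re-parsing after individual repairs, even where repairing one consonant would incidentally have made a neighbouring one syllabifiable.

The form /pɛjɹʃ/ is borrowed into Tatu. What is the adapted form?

pɛj

The consonants /ɹ/, /ʃ/ cannot be parsed into a legal (C)(C)V(C) syllable (at most one coda consonant is licensed; onsets may contain at most 2 consonants).
Deleting the stranded consonants removes /ɹ/, /ʃ/.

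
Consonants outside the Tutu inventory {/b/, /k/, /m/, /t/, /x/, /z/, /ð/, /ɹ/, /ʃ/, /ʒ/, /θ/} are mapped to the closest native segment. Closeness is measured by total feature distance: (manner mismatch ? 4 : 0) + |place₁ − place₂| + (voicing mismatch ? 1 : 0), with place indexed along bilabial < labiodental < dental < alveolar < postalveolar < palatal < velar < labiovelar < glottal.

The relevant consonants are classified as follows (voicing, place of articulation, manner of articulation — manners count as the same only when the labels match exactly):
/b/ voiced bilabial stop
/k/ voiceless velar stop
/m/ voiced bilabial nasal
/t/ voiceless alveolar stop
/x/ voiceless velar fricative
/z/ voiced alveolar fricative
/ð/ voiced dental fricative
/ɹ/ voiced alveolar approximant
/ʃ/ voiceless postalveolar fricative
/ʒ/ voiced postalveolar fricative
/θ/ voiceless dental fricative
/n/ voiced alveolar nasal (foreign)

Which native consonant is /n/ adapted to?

/m/ is closest: same manner (nasal), place distance 3 (alveolar→bilabial), same voicing; total 3. Next closest is /z/ at distance 4.

m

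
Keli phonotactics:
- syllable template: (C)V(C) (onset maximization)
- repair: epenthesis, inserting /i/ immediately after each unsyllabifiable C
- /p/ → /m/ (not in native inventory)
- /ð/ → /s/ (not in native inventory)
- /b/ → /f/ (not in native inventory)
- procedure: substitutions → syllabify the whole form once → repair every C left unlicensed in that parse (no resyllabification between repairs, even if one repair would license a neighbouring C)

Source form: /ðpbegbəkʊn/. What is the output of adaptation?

Substitution: /ð/ → /s/, /p/ → /m/, /b/ → /f/, giving /smfegfəkʊn/.
Under (C)V(C), the unsyllabifiable consonants are /s/, /m/ (at most one coda consonant is licensed; onsets are limited to one consonant).
Each unlicensed consonant becomes the onset of a new syllable: /s/ → /si/, /m/ → /mi/.

simifegfəkʊn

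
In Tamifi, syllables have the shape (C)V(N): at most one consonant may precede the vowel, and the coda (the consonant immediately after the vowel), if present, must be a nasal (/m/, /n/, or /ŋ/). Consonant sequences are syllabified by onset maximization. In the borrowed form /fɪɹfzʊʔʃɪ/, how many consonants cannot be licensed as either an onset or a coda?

3

Syllabifying with onset maximization leaves /ɹ/, /f/, /ʔ/ stranded (only a nasal (/m/, /n/, or /ŋ/) is licensed in coda position; onsets are limited to one consonant).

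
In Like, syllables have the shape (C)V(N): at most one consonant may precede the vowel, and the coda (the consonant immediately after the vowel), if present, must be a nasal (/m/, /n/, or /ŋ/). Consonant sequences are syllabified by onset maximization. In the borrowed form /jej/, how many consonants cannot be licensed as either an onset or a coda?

The consonants /j/ cannot be parsed into a legal (C)V(N) syllable (only a nasal (/m/, /n/, or /ŋ/) is licensed in coda position; onsets are limited to one consonant).

1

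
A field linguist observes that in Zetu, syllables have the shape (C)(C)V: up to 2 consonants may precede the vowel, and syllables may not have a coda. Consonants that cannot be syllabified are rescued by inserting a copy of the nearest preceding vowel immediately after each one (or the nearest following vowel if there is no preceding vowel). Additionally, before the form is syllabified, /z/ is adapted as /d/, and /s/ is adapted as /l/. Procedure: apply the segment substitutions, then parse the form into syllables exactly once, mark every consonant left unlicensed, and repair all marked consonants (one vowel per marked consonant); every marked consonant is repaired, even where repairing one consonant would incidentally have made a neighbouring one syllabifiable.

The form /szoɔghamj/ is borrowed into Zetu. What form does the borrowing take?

ldoɔghamaja

Substitution: /s/ → /l/, /z/ → /d/, giving /ldoɔghamj/.
Syllabifying with onset maximization leaves /m/, /j/ stranded (no codas are permitted; onsets may contain at most 2 consonants).
Epenthesis after each stranded consonant: /m/ → /ma/, /j/ → /ja/.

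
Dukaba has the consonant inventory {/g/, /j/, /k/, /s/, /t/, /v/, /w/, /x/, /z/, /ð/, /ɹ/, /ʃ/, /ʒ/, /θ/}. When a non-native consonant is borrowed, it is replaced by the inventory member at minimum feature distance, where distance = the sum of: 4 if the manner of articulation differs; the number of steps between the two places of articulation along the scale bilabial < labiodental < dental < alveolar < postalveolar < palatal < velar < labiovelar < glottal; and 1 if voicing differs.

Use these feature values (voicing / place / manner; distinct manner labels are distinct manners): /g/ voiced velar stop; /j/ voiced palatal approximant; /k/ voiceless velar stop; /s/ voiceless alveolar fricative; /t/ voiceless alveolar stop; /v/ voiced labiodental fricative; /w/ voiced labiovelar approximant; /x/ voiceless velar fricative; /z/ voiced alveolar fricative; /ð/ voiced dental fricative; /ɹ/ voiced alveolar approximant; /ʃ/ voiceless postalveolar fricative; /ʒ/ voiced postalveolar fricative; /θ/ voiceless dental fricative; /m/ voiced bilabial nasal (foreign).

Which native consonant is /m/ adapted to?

/v/ is closest: manner differs (nasal→fricative, +4), place distance 1 (bilabial→labiodental), same voicing; total 5. Next closest is /ð/ at distance 6.

v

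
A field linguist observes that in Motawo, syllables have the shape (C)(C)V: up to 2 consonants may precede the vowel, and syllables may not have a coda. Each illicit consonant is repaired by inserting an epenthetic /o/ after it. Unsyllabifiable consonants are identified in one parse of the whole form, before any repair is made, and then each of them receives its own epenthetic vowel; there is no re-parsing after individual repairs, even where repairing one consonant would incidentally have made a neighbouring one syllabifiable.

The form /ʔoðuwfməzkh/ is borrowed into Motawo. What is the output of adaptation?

Syllabifying with onset maximization leaves /w/, /z/, /k/, /h/ stranded (no codas are permitted; onsets may contain at most 2 consonants).
Epenthesis after each stranded consonant: /w/ → /wo/, /z/ → /zo/, /k/ → /ko/, /h/ → /ho/.

ʔoðuwofməzokoho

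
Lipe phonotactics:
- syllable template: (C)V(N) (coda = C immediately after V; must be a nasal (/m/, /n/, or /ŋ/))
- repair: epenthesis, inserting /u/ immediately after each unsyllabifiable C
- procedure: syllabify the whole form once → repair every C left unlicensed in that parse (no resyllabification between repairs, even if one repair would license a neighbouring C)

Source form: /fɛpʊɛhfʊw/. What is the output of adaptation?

fɛpʊɛhufʊwu

The consonants /h/, /w/ cannot be parsed into a legal (C)V(N) syllable (only a nasal (/m/, /n/, or /ŋ/) is licensed in coda position; onsets are limited to one consonant).
Inserting the epenthetic vowel yields /h/ → /hu/, /w/ → /wu/.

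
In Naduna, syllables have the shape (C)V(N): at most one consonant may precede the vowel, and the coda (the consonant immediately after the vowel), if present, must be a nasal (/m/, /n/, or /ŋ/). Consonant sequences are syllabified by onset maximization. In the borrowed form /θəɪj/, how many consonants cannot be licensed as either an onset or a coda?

Under (C)V(N), the unsyllabifiable consonants are /j/ (only a nasal (/m/, /n/, or /ŋ/) is licensed in coda position; onsets are limited to one consonant).

1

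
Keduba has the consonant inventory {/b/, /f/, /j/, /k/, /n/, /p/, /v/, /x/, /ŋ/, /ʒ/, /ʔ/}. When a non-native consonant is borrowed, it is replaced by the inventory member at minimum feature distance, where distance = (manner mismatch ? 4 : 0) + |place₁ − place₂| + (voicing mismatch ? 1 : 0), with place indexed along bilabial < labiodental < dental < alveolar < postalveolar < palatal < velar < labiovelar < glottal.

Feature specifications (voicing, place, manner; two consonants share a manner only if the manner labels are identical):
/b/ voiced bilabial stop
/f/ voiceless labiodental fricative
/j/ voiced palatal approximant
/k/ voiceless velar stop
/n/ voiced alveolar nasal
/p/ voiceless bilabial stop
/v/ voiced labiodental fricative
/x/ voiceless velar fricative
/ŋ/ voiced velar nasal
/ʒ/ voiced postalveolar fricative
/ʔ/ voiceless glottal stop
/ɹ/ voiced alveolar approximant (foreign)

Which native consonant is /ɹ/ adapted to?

/j/ is closest: same manner (approximant), place distance 2 (alveolar→palatal), same voicing; total 2. Next closest is /n/ at distance 4.

j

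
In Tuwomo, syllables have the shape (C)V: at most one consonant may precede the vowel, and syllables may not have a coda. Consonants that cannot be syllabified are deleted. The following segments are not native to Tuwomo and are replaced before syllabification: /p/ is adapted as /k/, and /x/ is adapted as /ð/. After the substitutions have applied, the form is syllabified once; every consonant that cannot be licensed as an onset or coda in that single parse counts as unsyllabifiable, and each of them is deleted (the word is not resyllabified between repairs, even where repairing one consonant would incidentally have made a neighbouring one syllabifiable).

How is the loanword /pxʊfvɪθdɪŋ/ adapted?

Substitution: /p/ → /k/, /x/ → /ð/, giving /kðʊfvɪθdɪŋ/.
Under (C)V, the unsyllabifiable consonants are /k/, /f/, /θ/, /ŋ/ (no codas are permitted; onsets are limited to one consonant).
Each unlicensed consonant is deleted: /k/, /f/, /θ/, /ŋ/.

ðʊvɪdɪ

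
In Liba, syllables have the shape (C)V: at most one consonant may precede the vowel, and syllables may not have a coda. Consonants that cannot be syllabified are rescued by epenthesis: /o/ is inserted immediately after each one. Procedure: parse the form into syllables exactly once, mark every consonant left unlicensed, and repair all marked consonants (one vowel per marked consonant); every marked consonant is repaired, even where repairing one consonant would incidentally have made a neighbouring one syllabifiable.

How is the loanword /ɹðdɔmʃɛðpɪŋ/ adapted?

ɹoðodɔmoʃɛðopɪŋo

Under (C)V, the unsyllabifiable consonants are /ɹ/, /ð/, /m/, /ð/, /ŋ/ (no codas are permitted; onsets are limited to one consonant).
Each unlicensed consonant becomes the onset of a new syllable: /ɹ/ → /ɹo/, /ð/ → /ðo/, /m/ → /mo/, /ð/ → /ðo/, /ŋ/ → /ŋo/.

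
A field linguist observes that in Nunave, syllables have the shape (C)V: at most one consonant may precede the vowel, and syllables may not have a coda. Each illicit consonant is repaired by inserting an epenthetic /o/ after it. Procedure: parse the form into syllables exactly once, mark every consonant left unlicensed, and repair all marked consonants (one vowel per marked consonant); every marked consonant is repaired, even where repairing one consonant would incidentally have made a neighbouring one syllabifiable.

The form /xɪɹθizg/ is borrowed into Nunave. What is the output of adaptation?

xɪɹoθizogo

The consonants /ɹ/, /z/, /g/ cannot be parsed into a legal (C)V syllable (no codas are permitted; onsets are limited to one consonant).
Inserting the epenthetic vowel yields /ɹ/ → /ɹo/, /z/ → /zo/, /g/ → /go/.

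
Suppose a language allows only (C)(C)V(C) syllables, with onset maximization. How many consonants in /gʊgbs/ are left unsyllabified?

2

The consonants /b/, /s/ cannot be parsed into a legal (C)(C)V(C) syllable (at most one coda consonant is licensed; onsets may contain at most 2 consonants).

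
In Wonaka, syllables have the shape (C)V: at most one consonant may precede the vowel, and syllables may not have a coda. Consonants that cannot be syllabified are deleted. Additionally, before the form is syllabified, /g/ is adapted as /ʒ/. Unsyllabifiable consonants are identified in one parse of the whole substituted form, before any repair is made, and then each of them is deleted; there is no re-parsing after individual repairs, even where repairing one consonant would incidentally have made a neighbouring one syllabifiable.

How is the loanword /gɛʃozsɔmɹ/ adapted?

Substitution: /g/ → /ʒ/, giving /ʒɛʃozsɔmɹ/.
Syllabifying with onset maximization leaves /z/, /m/, /ɹ/ stranded (no codas are permitted; onsets are limited to one consonant).
Deletion applies to /z/, /m/, /ɹ/.

ʒɛʃosɔ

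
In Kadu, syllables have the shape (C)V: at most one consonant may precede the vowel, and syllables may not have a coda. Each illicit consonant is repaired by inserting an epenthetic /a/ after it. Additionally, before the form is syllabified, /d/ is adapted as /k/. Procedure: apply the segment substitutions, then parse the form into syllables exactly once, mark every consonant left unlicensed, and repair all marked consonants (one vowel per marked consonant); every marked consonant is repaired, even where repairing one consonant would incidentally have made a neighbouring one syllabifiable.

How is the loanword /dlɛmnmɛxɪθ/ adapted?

kalɛmanamɛxɪθa

Substitution: /d/ → /k/, giving /klɛmnmɛxɪθ/.
Syllabifying with onset maximization leaves /k/, /m/, /n/, /θ/ stranded (no codas are permitted; onsets are limited to one consonant).
Each unlicensed consonant becomes the onset of a new syllable: /k/ → /ka/, /m/ → /ma/, /n/ → /na/, /θ/ → /θa/.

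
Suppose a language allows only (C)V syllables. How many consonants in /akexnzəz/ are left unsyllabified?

Syllabifying with onset maximization leaves /x/, /n/, /z/ stranded (no codas are permitted; onsets are limited to one consonant).

3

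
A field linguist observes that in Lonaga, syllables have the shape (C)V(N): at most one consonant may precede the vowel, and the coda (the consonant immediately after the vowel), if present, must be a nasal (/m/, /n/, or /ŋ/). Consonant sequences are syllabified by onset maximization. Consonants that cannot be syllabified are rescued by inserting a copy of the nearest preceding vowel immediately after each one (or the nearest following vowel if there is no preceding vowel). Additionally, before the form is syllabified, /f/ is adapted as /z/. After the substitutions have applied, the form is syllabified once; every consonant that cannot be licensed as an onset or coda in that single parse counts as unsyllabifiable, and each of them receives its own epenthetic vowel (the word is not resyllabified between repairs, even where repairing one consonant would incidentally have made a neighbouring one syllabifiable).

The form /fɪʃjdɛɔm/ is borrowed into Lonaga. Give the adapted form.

zɪʃɪjɪdɛɔm

Substitution: /f/ → /z/, giving /zɪʃjdɛɔm/.
Syllabifying with onset maximization leaves /ʃ/, /j/ stranded (only a nasal (/m/, /n/, or /ŋ/) is licensed in coda position; onsets are limited to one consonant).
Each unlicensed consonant becomes the onset of a new syllable: /ʃ/ → /ʃɪ/, /j/ → /jɪ/.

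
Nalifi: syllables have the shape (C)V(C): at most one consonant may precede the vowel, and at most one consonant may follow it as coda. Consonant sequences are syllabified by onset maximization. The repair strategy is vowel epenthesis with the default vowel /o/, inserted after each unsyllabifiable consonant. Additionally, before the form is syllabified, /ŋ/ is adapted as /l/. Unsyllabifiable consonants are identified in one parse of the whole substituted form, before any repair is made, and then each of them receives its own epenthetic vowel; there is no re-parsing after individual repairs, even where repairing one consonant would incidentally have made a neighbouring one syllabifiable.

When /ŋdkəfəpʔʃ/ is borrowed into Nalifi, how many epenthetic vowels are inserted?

After substitution the input is /ldkəfəpʔʃ/.
The unsyllabifiable consonants are /l/, /d/, /ʔ/, /ʃ/; each receives one epenthetic vowel.

4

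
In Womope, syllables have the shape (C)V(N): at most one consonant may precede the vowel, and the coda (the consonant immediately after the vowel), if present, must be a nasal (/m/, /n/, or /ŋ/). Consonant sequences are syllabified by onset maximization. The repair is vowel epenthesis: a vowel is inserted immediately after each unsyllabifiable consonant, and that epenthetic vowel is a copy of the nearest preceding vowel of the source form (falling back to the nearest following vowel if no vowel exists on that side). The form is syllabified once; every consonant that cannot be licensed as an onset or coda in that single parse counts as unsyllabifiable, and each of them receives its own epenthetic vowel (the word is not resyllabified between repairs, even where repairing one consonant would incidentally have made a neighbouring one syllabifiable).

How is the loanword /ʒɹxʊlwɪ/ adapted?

Under (C)V(N), the unsyllabifiable consonants are /ʒ/, /ɹ/, /l/ (only a nasal (/m/, /n/, or /ŋ/) is licensed in coda position; onsets are limited to one consonant).
Inserting the epenthetic vowel yields /ʒ/ → /ʒʊ/, /ɹ/ → /ɹʊ/, /l/ → /lʊ/.

ʒʊɹʊxʊlʊwɪ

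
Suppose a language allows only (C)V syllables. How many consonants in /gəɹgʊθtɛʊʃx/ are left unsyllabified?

The consonants /ɹ/, /θ/, /ʃ/, /x/ cannot be parsed into a legal (C)V syllable (no codas are permitted; onsets are limited to one consonant).

4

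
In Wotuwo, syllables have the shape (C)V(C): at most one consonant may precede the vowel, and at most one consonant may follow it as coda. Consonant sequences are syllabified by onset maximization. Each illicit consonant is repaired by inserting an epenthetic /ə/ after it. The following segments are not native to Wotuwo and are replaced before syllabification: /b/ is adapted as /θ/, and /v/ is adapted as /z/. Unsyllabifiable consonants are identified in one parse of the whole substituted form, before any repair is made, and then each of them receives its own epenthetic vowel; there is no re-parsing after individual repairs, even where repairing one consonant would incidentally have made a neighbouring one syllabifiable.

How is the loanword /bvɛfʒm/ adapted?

Substitution: /b/ → /θ/, /v/ → /z/, giving /θzɛfʒm/.
The consonants /θ/, /ʒ/, /m/ cannot be parsed into a legal (C)V(C) syllable (at most one coda consonant is licensed; onsets are limited to one consonant).
Inserting the epenthetic vowel yields /θ/ → /θə/, /ʒ/ → /ʒə/, /m/ → /mə/.

θəzɛfʒəmə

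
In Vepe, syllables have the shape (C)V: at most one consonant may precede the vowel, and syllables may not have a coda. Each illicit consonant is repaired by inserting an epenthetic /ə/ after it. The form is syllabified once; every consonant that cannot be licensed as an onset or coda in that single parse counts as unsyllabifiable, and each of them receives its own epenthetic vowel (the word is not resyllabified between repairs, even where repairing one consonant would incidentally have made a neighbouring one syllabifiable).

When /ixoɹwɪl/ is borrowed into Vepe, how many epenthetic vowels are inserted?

2

The unsyllabifiable consonants are /ɹ/, /l/; each receives one epenthetic vowel.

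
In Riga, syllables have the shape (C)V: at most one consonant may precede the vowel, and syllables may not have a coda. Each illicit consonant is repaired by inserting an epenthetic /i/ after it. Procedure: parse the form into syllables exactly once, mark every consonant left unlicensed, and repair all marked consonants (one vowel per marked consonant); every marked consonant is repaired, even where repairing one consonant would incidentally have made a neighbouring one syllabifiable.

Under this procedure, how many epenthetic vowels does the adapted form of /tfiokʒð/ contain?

The unsyllabifiable consonants are /t/, /k/, /ʒ/, /ð/; each receives one epenthetic vowel.

4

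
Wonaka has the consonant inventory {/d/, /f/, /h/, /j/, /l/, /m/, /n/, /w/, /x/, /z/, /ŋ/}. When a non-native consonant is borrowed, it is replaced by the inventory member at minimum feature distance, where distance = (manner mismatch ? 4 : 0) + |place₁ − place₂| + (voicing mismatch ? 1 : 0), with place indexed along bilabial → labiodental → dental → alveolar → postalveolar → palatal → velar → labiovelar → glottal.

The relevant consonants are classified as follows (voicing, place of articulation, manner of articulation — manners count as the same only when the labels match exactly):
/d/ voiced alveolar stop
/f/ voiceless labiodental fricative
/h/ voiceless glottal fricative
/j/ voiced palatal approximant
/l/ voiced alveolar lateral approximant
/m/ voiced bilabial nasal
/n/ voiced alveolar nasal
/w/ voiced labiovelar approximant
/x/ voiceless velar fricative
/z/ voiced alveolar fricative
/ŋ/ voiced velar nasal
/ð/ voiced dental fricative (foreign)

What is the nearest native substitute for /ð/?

z

/z/ is closest: same manner (fricative), place distance 1 (dental→alveolar), same voicing; total 1. Next closest is /f/ at distance 2.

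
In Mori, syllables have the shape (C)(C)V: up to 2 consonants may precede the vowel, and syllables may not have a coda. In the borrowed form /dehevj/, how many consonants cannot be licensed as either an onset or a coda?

Under (C)(C)V, the unsyllabifiable consonants are /v/, /j/ (no codas are permitted; onsets may contain at most 2 consonants).

2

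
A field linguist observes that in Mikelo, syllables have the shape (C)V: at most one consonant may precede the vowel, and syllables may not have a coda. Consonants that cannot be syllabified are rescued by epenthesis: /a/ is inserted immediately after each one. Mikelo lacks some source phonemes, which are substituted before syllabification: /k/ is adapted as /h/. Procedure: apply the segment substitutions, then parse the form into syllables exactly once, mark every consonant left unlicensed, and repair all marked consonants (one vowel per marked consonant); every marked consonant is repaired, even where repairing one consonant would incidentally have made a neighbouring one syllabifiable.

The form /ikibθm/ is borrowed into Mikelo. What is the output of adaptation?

ihibaθama

Substitution: /k/ → /h/, giving /ihibθm/.
Under (C)V, the unsyllabifiable consonants are /b/, /θ/, /m/ (no codas are permitted; onsets are limited to one consonant).
Inserting the epenthetic vowel yields /b/ → /ba/, /θ/ → /θa/, /m/ → /ma/.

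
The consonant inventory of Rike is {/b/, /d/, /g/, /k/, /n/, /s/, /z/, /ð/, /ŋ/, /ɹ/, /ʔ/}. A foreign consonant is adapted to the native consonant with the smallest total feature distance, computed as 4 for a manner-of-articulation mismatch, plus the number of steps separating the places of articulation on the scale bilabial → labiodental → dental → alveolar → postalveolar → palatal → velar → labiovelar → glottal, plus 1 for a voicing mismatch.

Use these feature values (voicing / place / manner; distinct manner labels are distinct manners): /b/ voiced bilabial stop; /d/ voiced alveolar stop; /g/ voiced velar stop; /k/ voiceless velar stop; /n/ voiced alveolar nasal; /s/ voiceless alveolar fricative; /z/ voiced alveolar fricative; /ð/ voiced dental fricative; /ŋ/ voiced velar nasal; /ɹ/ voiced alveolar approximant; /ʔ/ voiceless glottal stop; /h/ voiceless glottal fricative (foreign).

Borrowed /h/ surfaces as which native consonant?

ʔ

/ʔ/ is closest: manner differs (fricative→stop, +4), place distance 0 (glottal→glottal), same voicing; total 4. Next closest is /s/ at distance 5.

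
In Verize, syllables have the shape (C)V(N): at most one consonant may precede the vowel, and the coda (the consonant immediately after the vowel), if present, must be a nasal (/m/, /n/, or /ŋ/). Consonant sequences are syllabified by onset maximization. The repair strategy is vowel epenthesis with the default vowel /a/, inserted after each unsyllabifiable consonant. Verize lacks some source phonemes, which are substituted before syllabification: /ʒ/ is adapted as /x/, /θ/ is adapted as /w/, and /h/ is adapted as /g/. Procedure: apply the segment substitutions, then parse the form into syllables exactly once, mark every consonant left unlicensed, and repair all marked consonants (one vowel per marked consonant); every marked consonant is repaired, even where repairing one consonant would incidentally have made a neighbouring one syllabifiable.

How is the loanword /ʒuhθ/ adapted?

Substitution: /ʒ/ → /x/, /h/ → /g/, /θ/ → /w/, giving /xugw/.
The consonants /g/, /w/ cannot be parsed into a legal (C)V(N) syllable (only a nasal (/m/, /n/, or /ŋ/) is licensed in coda position; onsets are limited to one consonant).
Each unlicensed consonant becomes the onset of a new syllable: /g/ → /ga/, /w/ → /wa/.

xugawa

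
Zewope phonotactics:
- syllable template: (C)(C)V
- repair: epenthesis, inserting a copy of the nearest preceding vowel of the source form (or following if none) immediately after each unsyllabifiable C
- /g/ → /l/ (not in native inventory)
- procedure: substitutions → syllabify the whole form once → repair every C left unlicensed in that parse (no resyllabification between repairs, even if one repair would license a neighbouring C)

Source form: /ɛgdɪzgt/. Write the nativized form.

Substitution: /g/ → /l/, giving /ɛldɪzlt/.
Syllabifying with onset maximization leaves /z/, /l/, /t/ stranded (no codas are permitted; onsets may contain at most 2 consonants).
Inserting the epenthetic vowel yields /z/ → /zɪ/, /l/ → /lɪ/, /t/ → /tɪ/.

ɛldɪzɪlɪtɪ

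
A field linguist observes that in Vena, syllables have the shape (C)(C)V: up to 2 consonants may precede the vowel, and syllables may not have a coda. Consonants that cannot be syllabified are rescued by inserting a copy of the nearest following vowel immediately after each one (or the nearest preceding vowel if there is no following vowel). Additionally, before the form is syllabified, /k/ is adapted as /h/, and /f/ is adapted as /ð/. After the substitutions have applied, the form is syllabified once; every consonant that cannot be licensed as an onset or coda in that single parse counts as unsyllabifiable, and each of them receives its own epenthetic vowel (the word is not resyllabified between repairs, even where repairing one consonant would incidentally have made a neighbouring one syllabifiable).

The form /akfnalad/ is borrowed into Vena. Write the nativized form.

Substitution: /k/ → /h/, /f/ → /ð/, giving /ahðnalad/.
Under (C)(C)V, the unsyllabifiable consonants are /h/, /d/ (no codas are permitted; onsets may contain at most 2 consonants).
Each unlicensed consonant becomes the onset of a new syllable: /h/ → /ha/, /d/ → /da/.

ahaðnalada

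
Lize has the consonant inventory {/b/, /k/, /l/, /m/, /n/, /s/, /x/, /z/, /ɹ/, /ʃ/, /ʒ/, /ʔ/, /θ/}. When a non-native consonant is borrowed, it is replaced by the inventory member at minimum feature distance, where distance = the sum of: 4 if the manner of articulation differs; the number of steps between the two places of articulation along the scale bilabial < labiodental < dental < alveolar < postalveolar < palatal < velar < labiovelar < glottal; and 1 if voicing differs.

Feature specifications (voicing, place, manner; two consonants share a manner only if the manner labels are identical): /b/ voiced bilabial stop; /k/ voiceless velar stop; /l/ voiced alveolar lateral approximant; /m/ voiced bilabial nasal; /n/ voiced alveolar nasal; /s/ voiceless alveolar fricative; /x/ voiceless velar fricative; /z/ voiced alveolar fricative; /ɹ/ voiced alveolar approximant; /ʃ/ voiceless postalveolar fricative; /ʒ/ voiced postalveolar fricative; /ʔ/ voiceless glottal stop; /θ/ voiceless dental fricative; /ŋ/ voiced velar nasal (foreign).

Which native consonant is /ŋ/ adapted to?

n

/n/ is closest: same manner (nasal), place distance 3 (velar→alveolar), same voicing; total 3. Next closest is /k/ at distance 5.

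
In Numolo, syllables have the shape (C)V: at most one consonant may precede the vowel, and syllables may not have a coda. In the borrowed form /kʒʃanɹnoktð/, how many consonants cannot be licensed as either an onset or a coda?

7

Syllabifying with onset maximization leaves /k/, /ʒ/, /n/, /ɹ/, /k/, /t/, /ð/ stranded (no codas are permitted; onsets are limited to one consonant).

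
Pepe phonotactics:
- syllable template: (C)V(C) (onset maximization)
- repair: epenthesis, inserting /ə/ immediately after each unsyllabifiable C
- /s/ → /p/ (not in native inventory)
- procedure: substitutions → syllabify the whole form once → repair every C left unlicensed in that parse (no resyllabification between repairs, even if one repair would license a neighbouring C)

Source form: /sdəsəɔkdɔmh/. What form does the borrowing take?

pədəpəɔkdɔmhə

Substitution: /s/ → /p/, giving /pdəpəɔkdɔmh/.
The consonants /p/, /h/ cannot be parsed into a legal (C)V(C) syllable (at most one coda consonant is licensed; onsets are limited to one consonant).
Epenthesis after each stranded consonant: /p/ → /pə/, /h/ → /hə/.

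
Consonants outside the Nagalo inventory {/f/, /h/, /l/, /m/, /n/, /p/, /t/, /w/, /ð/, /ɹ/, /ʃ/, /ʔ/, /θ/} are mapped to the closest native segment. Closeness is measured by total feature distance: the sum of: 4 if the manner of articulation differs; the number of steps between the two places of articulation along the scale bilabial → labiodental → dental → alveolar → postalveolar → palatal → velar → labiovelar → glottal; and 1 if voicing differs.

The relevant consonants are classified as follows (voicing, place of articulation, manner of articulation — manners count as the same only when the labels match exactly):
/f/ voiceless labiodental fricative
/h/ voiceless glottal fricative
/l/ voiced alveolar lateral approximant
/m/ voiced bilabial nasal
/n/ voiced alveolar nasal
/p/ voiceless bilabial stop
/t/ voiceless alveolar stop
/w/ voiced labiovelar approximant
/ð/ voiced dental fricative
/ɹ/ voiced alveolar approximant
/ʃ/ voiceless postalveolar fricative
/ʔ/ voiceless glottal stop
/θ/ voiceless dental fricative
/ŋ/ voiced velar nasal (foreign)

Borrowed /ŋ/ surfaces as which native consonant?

n

/n/ is closest: same manner (nasal), place distance 3 (velar→alveolar), same voicing; total 3. Next closest is /w/ at distance 5.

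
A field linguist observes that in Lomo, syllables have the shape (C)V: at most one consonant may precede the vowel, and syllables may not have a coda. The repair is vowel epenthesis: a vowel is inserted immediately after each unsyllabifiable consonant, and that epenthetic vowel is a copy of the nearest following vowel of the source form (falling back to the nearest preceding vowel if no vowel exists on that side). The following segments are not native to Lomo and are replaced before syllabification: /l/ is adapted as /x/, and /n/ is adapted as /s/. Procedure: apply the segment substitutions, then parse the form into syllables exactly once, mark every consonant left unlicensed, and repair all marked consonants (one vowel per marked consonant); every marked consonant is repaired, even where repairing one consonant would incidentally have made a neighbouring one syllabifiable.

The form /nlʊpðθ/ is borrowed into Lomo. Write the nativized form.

sʊxʊpʊðʊθʊ

Substitution: /n/ → /s/, /l/ → /x/, giving /sxʊpðθ/.
Under (C)V, the unsyllabifiable consonants are /s/, /p/, /ð/, /θ/ (no codas are permitted; onsets are limited to one consonant).
Inserting the epenthetic vowel yields /s/ → /sʊ/, /p/ → /pʊ/, /ð/ → /ðʊ/, /θ/ → /θʊ/.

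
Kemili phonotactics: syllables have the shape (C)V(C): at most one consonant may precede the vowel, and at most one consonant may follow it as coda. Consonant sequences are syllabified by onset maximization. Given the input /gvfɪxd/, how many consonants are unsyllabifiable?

Syllabifying with onset maximization leaves /g/, /v/, /d/ stranded (at most one coda consonant is licensed; onsets are limited to one consonant).

3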